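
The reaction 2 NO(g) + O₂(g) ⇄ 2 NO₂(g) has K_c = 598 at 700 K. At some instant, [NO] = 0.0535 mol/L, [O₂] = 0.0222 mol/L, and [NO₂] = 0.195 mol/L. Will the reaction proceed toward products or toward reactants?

neither direction; the system is at equilibrium

Q_c = [NO₂]² / ([NO]²·[O₂]) = (0.195)² / ((0.0535)²·(0.0222)) = 598
Q_c = 598 = K_c, so the system is already at equilibrium.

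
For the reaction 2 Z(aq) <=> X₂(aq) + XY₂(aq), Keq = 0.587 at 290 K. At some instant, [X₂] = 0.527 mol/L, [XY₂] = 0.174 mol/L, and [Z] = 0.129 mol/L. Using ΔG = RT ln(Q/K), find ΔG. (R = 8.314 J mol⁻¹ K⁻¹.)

Q = [X₂]·[XY₂] / [Z]² = (0.527)·(0.174) / (0.129)² = 5.51
ΔG = RT ln(Q/Keq) = (8.314 J mol⁻¹ K⁻¹)(290 K) × ln(5.51/0.587)
   = (2.411 kJ/mol)(2.239) = 5.40 kJ/mol
ΔG > 0, so the forward reaction is non-spontaneous (proceeds in reverse).

ΔG = 5.40 kJ/mol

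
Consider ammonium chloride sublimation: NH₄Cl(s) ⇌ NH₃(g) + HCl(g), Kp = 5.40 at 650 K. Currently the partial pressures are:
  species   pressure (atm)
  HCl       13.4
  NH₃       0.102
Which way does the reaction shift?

(NH₄Cl is a pure solid — omitted from Qp.)
Qp = P(NH₃)·P(HCl) = (0.102)·(13.4) = 1.37
Qp = 1.37 < Kp = 5.40, so the forward reaction proceeds.

in the forward direction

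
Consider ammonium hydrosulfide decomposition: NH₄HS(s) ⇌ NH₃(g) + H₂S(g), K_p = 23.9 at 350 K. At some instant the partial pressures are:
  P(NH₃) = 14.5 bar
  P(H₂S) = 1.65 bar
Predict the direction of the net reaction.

(NH₄HS is a pure solid — omitted from Q_p.)
Q_p = P(NH₃)·P(H₂S) = (14.5)·(1.65) = 23.9
Q_p = 23.9 = K_p, so the system is already at equilibrium.

at equilibrium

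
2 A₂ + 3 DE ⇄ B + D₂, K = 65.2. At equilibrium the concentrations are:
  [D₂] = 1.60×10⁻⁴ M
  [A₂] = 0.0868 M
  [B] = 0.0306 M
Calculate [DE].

[DE] = 0.0215 M

At equilibrium, K = [B]·[D₂] / ([A₂]²·[DE]³) = 65.2.
(0.0306)·(1.60×10⁻⁴) / ((0.0868)²·([DE])³) = 65.2
[DE]³ = 9.97×10⁻⁶ ⇒ [DE] = 0.0215 M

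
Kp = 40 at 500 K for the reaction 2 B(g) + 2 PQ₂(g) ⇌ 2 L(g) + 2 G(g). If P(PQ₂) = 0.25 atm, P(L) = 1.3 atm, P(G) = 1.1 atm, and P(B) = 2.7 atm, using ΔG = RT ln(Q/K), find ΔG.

Qp = P(L)²·P(G)² / (P(B)²·P(PQ₂)²) = (1.3)²·(1.1)² / ((2.7)²·(0.25)²) = 4.49
ΔG = RT ln(Qp/Kp) = (8.314 J mol⁻¹ K⁻¹)(500 K) × ln(4.49/40)
   = (4.157 kJ/mol)(-2.187) = -9.09 kJ/mol
ΔG < 0, so the forward reaction is spontaneous (proceeds forward).

ΔG = -9.09 kJ/mol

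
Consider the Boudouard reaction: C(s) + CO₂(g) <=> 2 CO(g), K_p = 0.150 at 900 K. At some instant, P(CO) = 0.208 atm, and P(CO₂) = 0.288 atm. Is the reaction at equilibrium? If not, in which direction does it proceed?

no net change (already at equilibrium)

(C is a pure solid — omitted from Q_p.)
Q_p = P(CO)² / P(CO₂) = (0.208)² / (0.288) = 0.150
Q_p = 0.150 = K_p, so the system is already at equilibrium.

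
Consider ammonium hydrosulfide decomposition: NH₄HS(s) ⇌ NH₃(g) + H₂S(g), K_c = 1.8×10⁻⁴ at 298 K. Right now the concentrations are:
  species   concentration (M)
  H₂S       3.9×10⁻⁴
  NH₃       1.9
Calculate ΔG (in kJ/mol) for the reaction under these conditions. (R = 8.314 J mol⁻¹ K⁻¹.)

(NH₄HS is a pure solid — omitted from Q_c.)
Q_c = [NH₃]·[H₂S] = (1.9)·(3.9×10⁻⁴) = 7.41×10⁻⁴
ΔG = RT ln(Q_c/K_c) = (8.314 J mol⁻¹ K⁻¹)(298 K) × ln(7.41×10⁻⁴/1.8×10⁻⁴)
   = (2.478 kJ/mol)(1.415) = 3.51 kJ/mol
ΔG > 0, so the forward reaction is non-spontaneous (proceeds in reverse).

ΔG = 3.51 kJ/mol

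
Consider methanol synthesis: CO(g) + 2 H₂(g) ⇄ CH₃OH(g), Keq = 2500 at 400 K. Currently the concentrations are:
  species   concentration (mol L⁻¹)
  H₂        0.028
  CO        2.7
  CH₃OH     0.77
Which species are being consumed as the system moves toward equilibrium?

CO, H₂ (reactants)

Q = [CH₃OH] / ([CO]·[H₂]²) = (0.77) / ((2.7)·(0.028)²) = 360
Q = 360 < Keq = 2500: net forward reaction.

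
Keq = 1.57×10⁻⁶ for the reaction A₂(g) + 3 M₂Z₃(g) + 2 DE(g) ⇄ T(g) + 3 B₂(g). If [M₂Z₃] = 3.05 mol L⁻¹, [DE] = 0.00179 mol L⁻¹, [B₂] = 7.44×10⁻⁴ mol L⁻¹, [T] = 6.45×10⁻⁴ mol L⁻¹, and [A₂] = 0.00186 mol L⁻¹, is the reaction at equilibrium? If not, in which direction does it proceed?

at equilibrium

Q = [T]·[B₂]³ / ([A₂]·[M₂Z₃]³·[DE]²) = (6.45×10⁻⁴)·(7.44×10⁻⁴)³ / ((0.00186)·(3.05)³·(0.00179)²) = 1.57×10⁻⁶
Q = 1.57×10⁻⁶ = Keq, so the system is already at equilibrium.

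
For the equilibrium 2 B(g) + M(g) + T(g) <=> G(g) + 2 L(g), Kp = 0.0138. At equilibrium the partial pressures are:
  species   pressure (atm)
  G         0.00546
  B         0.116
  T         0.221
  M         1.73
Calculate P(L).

P(L) = 0.114 atm

At equilibrium, Kp = P(G)·P(L)² / (P(B)²·P(M)·P(T)) = 0.0138.
(0.00546)·(P(L))² / ((0.116)²·(1.73)·(0.221)) = 0.0138
P(L)² = 0.0130 ⇒ P(L) = 0.114 atm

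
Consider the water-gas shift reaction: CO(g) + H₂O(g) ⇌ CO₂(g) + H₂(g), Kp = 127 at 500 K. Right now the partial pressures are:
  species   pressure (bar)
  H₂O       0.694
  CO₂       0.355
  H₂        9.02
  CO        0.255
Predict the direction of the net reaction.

Qp = P(CO₂)·P(H₂) / (P(CO)·P(H₂O)) = (0.355)·(9.02) / ((0.255)·(0.694)) = 18.1
Qp = 18.1 < Kp = 127, so the forward reaction proceeds.

to the right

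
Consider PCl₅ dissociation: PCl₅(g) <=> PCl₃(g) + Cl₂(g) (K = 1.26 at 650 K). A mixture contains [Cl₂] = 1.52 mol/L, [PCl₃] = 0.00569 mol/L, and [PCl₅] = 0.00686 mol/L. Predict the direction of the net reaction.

Q = [PCl₃]·[Cl₂] / [PCl₅] = (0.00569)·(1.52) / (0.00686) = 1.26
Q = 1.26 = K, so the system is already at equilibrium.

neither direction; the system is at equilibrium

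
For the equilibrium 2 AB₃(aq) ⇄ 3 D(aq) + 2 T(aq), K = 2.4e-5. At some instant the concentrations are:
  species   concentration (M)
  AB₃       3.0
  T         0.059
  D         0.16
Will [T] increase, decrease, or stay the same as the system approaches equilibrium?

increase

Q = [D]³·[T]² / [AB₃]² = (0.16)³·(0.059)² / (3.0)² = 1.6e-6
Q = 1.6e-6 < K = 2.4e-5: net forward reaction.
T is a product, so it increases.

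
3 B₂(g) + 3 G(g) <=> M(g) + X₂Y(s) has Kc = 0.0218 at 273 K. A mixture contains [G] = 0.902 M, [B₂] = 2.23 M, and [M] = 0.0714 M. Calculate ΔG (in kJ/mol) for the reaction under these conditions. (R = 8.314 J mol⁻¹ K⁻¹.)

(X₂Y is a pure solid — omitted from Qc.)
Qc = [M] / ([B₂]³·[G]³) = (0.0714) / ((2.23)³·(0.902)³) = 0.00877
ΔG = RT ln(Qc/Kc) = (8.314 J mol⁻¹ K⁻¹)(273 K) × ln(0.00877/0.0218)
   = (2.270 kJ/mol)(-0.9106) = -2.07 kJ/mol
ΔG < 0, so the forward reaction is spontaneous (proceeds forward).

ΔG = -2.07 kJ/mol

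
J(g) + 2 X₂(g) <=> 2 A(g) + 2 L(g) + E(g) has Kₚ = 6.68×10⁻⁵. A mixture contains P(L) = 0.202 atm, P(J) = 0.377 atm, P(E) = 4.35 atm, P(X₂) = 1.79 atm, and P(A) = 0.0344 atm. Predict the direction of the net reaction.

Qₚ = P(A)²·P(L)²·P(E) / (P(J)·P(X₂)²) = (0.0344)²·(0.202)²·(4.35) / ((0.377)·(1.79)²) = 1.74×10⁻⁴
Qₚ = 1.74×10⁻⁴ > Kₚ = 6.68×10⁻⁵, so the reverse reaction proceeds.

reverse (toward reactants)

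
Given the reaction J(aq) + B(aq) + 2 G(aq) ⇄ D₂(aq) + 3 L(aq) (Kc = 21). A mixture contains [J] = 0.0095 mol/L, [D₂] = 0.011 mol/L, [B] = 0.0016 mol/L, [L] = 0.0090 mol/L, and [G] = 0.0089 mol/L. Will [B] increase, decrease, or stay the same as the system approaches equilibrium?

decrease

Qc = [D₂]·[L]³ / ([J]·[B]·[G]²) = (0.011)·(0.0090)³ / ((0.0095)·(0.0016)·(0.0089)²) = 6.7
Qc = 6.7 < Kc = 21: net forward reaction.
B is a reactant, so it decreases.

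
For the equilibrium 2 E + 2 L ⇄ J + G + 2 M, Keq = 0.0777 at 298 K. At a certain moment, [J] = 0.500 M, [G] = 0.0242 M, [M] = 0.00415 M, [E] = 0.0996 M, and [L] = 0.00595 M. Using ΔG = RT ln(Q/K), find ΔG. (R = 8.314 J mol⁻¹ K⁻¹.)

Q = [J]·[G]·[M]² / ([E]²·[L]²) = (0.500)·(0.0242)·(0.00415)² / ((0.0996)²·(0.00595)²) = 0.593
ΔG = RT ln(Q/Keq) = (8.314 J mol⁻¹ K⁻¹)(298 K) × ln(0.593/0.0777)
   = (2.478 kJ/mol)(2.032) = 5.04 kJ/mol
ΔG > 0, so the forward reaction is non-spontaneous (proceeds in reverse).

ΔG = 5.04 kJ/mol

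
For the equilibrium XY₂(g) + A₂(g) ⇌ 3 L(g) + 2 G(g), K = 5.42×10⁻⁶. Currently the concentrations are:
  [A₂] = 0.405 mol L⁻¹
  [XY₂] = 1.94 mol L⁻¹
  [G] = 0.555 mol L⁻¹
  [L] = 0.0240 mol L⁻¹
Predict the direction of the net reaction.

Q = [L]³·[G]² / ([XY₂]·[A₂]) = (0.0240)³·(0.555)² / ((1.94)·(0.405)) = 5.42×10⁻⁶
Q = 5.42×10⁻⁶ = K, so the system is already at equilibrium.

at equilibrium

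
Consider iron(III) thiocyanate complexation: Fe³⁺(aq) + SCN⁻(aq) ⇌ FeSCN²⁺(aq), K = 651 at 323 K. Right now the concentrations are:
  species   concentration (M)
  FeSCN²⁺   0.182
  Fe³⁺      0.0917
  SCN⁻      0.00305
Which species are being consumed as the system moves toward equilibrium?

none (at equilibrium)

Q = [FeSCN²⁺] / ([Fe³⁺]·[SCN⁻]) = (0.182) / ((0.0917)·(0.00305)) = 651
Q = 651 = K; the system is at equilibrium.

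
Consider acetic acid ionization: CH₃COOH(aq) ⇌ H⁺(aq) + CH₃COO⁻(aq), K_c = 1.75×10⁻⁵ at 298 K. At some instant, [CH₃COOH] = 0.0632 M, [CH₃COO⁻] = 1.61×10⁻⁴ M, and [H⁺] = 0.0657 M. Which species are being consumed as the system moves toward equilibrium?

H⁺, CH₃COO⁻ (products)

Q_c = [H⁺]·[CH₃COO⁻] / [CH₃COOH] = (0.0657)·(1.61×10⁻⁴) / (0.0632) = 1.67×10⁻⁴
Q_c = 1.67×10⁻⁴ > K_c = 1.75×10⁻⁵: net reverse reaction.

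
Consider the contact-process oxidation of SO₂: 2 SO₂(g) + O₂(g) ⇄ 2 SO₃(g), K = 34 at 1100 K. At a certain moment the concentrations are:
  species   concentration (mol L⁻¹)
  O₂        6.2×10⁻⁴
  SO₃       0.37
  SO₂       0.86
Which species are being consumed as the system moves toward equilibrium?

SO₃ (products)

Q = [SO₃]² / ([SO₂]²·[O₂]) = (0.37)² / ((0.86)²·(6.2×10⁻⁴)) = 300
Q = 300 > K = 34: net reverse reaction.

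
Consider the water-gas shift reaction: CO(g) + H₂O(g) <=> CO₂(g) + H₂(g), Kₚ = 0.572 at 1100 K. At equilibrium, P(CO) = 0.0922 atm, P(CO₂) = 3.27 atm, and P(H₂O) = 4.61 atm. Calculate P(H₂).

P(H₂) = 0.0743 atm

At equilibrium, Kₚ = P(CO₂)·P(H₂) / (P(CO)·P(H₂O)) = 0.572.
(3.27)·(P(H₂)) / ((0.0922)·(4.61)) = 0.572
P(H₂) = 0.0743 atm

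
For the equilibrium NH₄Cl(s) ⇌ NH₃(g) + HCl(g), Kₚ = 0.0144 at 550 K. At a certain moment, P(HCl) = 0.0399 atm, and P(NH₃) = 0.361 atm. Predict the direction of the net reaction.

neither direction; the system is at equilibrium

(NH₄Cl is a pure solid — omitted from Qₚ.)
Qₚ = P(NH₃)·P(HCl) = (0.361)·(0.0399) = 0.0144
Qₚ = 0.0144 = Kₚ, so the system is already at equilibrium.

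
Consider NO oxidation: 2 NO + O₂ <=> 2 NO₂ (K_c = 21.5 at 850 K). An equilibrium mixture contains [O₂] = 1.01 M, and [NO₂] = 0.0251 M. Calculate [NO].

At equilibrium, K_c = [NO₂]² / ([NO]²·[O₂]) = 21.5.
(0.0251)² / (([NO])²·(1.01)) = 21.5
[NO]² = 2.90×10⁻⁵ ⇒ [NO] = 0.00539 M

[NO] = 0.00539 M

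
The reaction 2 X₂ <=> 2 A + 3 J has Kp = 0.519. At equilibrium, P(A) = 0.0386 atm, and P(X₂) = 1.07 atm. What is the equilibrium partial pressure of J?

P(J) = 7.36 atm

At equilibrium, Kp = P(A)²·P(J)³ / P(X₂)² = 0.519.
(0.0386)²·(P(J))³ / (1.07)² = 0.519
P(J)³ = 399 ⇒ P(J) = 7.36 atm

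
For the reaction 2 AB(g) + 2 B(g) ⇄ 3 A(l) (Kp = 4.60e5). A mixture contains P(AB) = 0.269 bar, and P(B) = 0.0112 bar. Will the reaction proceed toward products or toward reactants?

(A is a pure liquid — omitted from Qp.)
Qp = 1 / (P(AB)²·P(B)²) = 1 / ((0.269)²·(0.0112)²) = 1.10e5
Qp = 1.10e5 < Kp = 4.60e5, so the forward reaction proceeds.

to the right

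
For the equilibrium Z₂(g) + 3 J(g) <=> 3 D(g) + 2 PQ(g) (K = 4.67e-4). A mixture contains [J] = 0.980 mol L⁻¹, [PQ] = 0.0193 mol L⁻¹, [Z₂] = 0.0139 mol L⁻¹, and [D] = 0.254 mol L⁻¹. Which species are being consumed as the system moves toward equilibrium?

Q = [D]³·[PQ]² / ([Z₂]·[J]³) = (0.254)³·(0.0193)² / ((0.0139)·(0.980)³) = 4.67e-4
Q = 4.67e-4 = K; the system is at equilibrium.

none (at equilibrium)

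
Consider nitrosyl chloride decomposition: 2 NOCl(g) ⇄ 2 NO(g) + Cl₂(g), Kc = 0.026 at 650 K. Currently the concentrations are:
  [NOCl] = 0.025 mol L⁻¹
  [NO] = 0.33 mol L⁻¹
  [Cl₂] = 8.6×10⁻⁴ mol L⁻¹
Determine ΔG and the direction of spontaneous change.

ΔG = 9.47 kJ/mol; the forward reaction is non-spontaneous

Qc = [NO]²·[Cl₂] / [NOCl]² = (0.33)²·(8.6×10⁻⁴) / (0.025)² = 0.150
ΔG = RT ln(Qc/Kc) = (8.314 J mol⁻¹ K⁻¹)(650 K) × ln(0.150/0.026)
   = (5.404 kJ/mol)(1.753) = 9.47 kJ/mol
ΔG > 0, so the forward reaction is non-spontaneous (proceeds in reverse).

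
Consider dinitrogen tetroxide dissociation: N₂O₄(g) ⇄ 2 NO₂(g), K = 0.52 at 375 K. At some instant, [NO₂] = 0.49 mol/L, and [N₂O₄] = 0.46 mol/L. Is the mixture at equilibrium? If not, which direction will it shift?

Q = [NO₂]² / [N₂O₄] = (0.49)² / (0.46) = 0.52
Q = 0.52 = K; the system is at equilibrium.

yes, at equilibrium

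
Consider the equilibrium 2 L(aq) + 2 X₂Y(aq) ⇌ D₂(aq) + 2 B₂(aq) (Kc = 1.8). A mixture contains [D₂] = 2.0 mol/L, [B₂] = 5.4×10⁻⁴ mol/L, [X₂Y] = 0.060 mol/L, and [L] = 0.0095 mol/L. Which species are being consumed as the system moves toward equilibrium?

none (at equilibrium)

Qc = [D₂]·[B₂]² / ([L]²·[X₂Y]²) = (2.0)·(5.4×10⁻⁴)² / ((0.0095)²·(0.060)²) = 1.8
Qc = 1.8 = Kc; the system is at equilibrium.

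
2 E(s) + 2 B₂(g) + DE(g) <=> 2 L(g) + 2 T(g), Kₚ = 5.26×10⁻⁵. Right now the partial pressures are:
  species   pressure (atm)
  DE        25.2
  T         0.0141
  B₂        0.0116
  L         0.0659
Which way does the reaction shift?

(E is a pure solid — omitted from Qₚ.)
Qₚ = P(L)²·P(T)² / (P(B₂)²·P(DE)) = (0.0659)²·(0.0141)² / ((0.0116)²·(25.2)) = 2.55×10⁻⁴
Qₚ = 2.55×10⁻⁴ > Kₚ = 5.26×10⁻⁵, so the reverse reaction proceeds.

toward reactants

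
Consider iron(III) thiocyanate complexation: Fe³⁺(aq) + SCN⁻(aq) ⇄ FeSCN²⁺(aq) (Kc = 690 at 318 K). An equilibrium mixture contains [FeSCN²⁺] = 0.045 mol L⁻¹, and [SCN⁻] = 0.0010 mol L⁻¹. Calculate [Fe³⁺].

At equilibrium, Kc = [FeSCN²⁺] / ([Fe³⁺]·[SCN⁻]) = 690.
(0.045) / (([Fe³⁺])·(0.0010)) = 690
[Fe³⁺] = 0.0652 = 0.065 mol L⁻¹

[Fe³⁺] = 0.065 mol L⁻¹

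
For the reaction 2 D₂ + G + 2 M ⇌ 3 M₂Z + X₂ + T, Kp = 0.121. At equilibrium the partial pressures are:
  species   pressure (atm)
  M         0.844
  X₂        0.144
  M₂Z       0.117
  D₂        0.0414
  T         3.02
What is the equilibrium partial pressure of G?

At equilibrium, Kp = P(M₂Z)³·P(X₂)·P(T) / (P(D₂)²·P(G)·P(M)²) = 0.121.
(0.117)³·(0.144)·(3.02) / ((0.0414)²·(P(G))·(0.844)²) = 0.121
P(G) = 4.71 atm

P(G) = 4.71 atm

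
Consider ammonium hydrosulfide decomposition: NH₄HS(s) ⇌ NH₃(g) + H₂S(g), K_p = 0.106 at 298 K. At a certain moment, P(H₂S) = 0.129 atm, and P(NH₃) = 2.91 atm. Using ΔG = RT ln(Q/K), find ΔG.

(NH₄HS is a pure solid — omitted from Q_p.)
Q_p = P(NH₃)·P(H₂S) = (2.91)·(0.129) = 0.375
ΔG = RT ln(Q_p/K_p) = (8.314 J mol⁻¹ K⁻¹)(298 K) × ln(0.375/0.106)
   = (2.478 kJ/mol)(1.263) = 3.13 kJ/mol
ΔG > 0, so the forward reaction is non-spontaneous (proceeds in reverse).

ΔG = 3.13 kJ/mol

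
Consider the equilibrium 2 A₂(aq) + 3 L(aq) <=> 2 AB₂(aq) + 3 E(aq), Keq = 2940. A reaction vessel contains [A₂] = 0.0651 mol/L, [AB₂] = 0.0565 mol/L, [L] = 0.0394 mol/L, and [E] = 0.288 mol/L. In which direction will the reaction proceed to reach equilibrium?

toward products

Q = [AB₂]²·[E]³ / ([A₂]²·[L]³) = (0.0565)²·(0.288)³ / ((0.0651)²·(0.0394)³) = 294
Q = 294 < Keq = 2940, so the forward reaction proceeds.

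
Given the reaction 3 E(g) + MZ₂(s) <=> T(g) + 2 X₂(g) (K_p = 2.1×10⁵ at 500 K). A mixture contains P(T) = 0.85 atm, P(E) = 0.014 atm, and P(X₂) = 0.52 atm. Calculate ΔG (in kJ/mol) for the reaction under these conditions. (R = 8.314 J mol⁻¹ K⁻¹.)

(MZ₂ is a pure solid — omitted from Q_p.)
Q_p = P(T)·P(X₂)² / P(E)³ = (0.85)·(0.52)² / (0.014)³ = 83800
ΔG = RT ln(Q_p/K_p) = (8.314 J mol⁻¹ K⁻¹)(500 K) × ln(83800/2.1×10⁵)
   = (4.157 kJ/mol)(-0.9187) = -3.82 kJ/mol
ΔG < 0, so the forward reaction is spontaneous (proceeds forward).

ΔG = -3.82 kJ/mol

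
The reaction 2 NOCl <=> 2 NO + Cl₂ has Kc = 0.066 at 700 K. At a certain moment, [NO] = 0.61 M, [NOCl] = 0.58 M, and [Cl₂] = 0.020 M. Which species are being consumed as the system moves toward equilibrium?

NOCl (reactants)

Qc = [NO]²·[Cl₂] / [NOCl]² = (0.61)²·(0.020) / (0.58)² = 0.022
Qc = 0.022 < Kc = 0.066: net forward reaction.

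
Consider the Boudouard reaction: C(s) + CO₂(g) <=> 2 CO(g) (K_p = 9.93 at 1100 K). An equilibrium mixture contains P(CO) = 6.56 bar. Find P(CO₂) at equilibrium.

P(CO₂) = 4.33 bar

(C is a pure solid — omitted from K_p.)
At equilibrium, K_p = P(CO)² / P(CO₂) = 9.93.
(6.56)² / (P(CO₂)) = 9.93
P(CO₂) = 4.33 bar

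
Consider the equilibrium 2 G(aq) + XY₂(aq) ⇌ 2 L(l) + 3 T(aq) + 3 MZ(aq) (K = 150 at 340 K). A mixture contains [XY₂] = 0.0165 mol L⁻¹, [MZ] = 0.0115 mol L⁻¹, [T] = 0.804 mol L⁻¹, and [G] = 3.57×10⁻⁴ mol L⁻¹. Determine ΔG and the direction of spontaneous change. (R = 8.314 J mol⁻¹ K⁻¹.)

ΔG = 2.60 kJ/mol; the forward reaction is non-spontaneous

(L is a pure liquid — omitted from Q.)
Q = [T]³·[MZ]³ / ([G]²·[XY₂]) = (0.804)³·(0.0115)³ / ((3.57×10⁻⁴)²·(0.0165)) = 376
ΔG = RT ln(Q/K) = (8.314 J mol⁻¹ K⁻¹)(340 K) × ln(376/150)
   = (2.827 kJ/mol)(0.9190) = 2.60 kJ/mol
ΔG > 0, so the forward reaction is non-spontaneous (proceeds in reverse).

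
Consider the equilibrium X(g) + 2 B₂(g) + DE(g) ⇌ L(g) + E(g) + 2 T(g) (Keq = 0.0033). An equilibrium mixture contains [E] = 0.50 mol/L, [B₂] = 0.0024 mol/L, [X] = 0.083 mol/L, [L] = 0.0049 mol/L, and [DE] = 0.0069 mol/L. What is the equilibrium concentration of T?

[T] = 6.7×10⁻⁵ mol/L

At equilibrium, Keq = [L]·[E]·[T]² / ([X]·[B₂]²·[DE]) = 0.0033.
(0.0049)·(0.50)·([T])² / ((0.083)·(0.0024)²·(0.0069)) = 0.0033
[T]² = 4.44×10⁻⁹ ⇒ [T] = 6.7×10⁻⁵ mol/L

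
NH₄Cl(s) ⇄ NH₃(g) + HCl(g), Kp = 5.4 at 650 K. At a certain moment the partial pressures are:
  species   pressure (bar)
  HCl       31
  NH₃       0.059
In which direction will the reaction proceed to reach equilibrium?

(NH₄Cl is a pure solid — omitted from Qp.)
Qp = P(NH₃)·P(HCl) = (0.059)·(31) = 1.8
Qp = 1.8 < Kp = 5.4, so the forward reaction proceeds.

toward products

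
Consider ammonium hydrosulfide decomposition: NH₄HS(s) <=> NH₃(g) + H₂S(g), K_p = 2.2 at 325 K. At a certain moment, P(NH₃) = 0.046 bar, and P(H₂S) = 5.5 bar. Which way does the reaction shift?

forward (toward products)

(NH₄HS is a pure solid — omitted from Q_p.)
Q_p = P(NH₃)·P(H₂S) = (0.046)·(5.5) = 0.25
Q_p = 0.25 < K_p = 2.2, so the forward reaction proceeds.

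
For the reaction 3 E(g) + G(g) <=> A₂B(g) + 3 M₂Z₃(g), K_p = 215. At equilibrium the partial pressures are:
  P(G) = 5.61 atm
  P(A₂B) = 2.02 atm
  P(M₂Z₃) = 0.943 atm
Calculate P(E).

At equilibrium, K_p = P(A₂B)·P(M₂Z₃)³ / (P(E)³·P(G)) = 215.
(2.02)·(0.943)³ / ((P(E))³·(5.61)) = 215
P(E)³ = 0.00140 ⇒ P(E) = 0.112 atm

P(E) = 0.112 atm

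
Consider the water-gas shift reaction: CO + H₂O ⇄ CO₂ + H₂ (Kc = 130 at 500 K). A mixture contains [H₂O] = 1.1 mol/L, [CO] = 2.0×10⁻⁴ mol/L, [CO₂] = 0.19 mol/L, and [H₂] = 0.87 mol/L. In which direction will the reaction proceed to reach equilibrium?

Qc = [CO₂]·[H₂] / ([CO]·[H₂O]) = (0.19)·(0.87) / ((2.0×10⁻⁴)·(1.1)) = 750
Qc = 750 > Kc = 130, so the reverse reaction proceeds.

to the left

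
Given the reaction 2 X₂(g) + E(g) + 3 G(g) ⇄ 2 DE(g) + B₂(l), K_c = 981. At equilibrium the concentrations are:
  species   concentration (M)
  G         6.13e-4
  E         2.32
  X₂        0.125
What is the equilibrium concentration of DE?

(B₂ is a pure liquid — omitted from K_c.)
At equilibrium, K_c = [DE]² / ([X₂]²·[E]·[G]³) = 981.
([DE])² / ((0.125)²·(2.32)·(6.13e-4)³) = 981
[DE]² = 8.19e-9 ⇒ [DE] = 9.05e-5 M

[DE] = 9.05e-5 M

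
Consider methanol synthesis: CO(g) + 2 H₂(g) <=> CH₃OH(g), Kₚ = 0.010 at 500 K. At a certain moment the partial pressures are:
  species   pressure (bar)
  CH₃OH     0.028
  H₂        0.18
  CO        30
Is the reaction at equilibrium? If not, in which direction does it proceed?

in the reverse direction

Qₚ = P(CH₃OH) / (P(CO)·P(H₂)²) = (0.028) / ((30)·(0.18)²) = 0.029
Qₚ = 0.029 > Kₚ = 0.010, so the reverse reaction proceeds.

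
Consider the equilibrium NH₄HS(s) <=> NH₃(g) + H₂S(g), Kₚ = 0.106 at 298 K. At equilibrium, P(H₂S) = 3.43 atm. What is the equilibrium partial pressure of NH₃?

(NH₄HS is a pure solid — omitted from Kₚ.)
At equilibrium, Kₚ = P(NH₃)·P(H₂S) = 0.106.
(P(NH₃))·(3.43) = 0.106
P(NH₃) = 0.0309 atm

P(NH₃) = 0.0309 atm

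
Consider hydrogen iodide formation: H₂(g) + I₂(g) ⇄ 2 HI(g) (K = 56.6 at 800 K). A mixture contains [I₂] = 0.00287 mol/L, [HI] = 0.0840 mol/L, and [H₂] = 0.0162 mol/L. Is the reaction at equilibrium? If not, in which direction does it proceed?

Q = [HI]² / ([H₂]·[I₂]) = (0.0840)² / ((0.0162)·(0.00287)) = 152
Q = 152 > K = 56.6, so the reverse reaction proceeds.

in the reverse direction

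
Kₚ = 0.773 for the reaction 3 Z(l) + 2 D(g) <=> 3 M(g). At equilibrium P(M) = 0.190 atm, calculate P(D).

(Z is a pure liquid — omitted from Kₚ.)
At equilibrium, Kₚ = P(M)³ / P(D)² = 0.773.
(0.190)³ / (P(D))² = 0.773
P(D)² = 0.00887 ⇒ P(D) = 0.0942 atm

P(D) = 0.0942 atm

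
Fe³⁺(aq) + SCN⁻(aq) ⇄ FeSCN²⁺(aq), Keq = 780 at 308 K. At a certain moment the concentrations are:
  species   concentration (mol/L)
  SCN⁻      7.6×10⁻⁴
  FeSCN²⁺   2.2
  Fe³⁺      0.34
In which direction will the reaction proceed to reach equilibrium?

toward reactants

Q = [FeSCN²⁺] / ([Fe³⁺]·[SCN⁻]) = (2.2) / ((0.34)·(7.6×10⁻⁴)) = 8500
Q = 8500 > Keq = 780, so the reverse reaction proceeds.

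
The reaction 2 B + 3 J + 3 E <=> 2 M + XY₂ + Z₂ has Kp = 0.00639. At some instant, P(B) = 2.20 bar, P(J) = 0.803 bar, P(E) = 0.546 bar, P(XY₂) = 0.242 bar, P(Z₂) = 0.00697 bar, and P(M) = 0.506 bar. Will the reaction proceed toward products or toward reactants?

Qp = P(M)²·P(XY₂)·P(Z₂) / (P(B)²·P(J)³·P(E)³) = (0.506)²·(0.242)·(0.00697) / ((2.20)²·(0.803)³·(0.546)³) = 0.00106
Qp = 0.00106 < Kp = 0.00639, so the forward reaction proceeds.

forward (toward products)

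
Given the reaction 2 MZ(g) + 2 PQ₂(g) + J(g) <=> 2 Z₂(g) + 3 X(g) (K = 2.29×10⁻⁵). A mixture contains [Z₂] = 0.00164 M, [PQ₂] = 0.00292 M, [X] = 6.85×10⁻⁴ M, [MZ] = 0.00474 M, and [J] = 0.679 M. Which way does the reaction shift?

Q = [Z₂]²·[X]³ / ([MZ]²·[PQ₂]²·[J]) = (0.00164)²·(6.85×10⁻⁴)³ / ((0.00474)²·(0.00292)²·(0.679)) = 6.65×10⁻⁶
Q = 6.65×10⁻⁶ < K = 2.29×10⁻⁵, so the forward reaction proceeds.

in the forward direction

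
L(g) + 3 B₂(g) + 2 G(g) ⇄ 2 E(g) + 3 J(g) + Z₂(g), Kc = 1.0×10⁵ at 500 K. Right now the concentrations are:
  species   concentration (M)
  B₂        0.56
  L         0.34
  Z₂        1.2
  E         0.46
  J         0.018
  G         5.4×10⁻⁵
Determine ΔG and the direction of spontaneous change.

ΔG = -10.2 kJ/mol; the forward reaction is spontaneous

Qc = [E]²·[J]³·[Z₂] / ([L]·[B₂]³·[G]²) = (0.46)²·(0.018)³·(1.2) / ((0.34)·(0.56)³·(5.4×10⁻⁵)²) = 8510
ΔG = RT ln(Qc/Kc) = (8.314 J mol⁻¹ K⁻¹)(500 K) × ln(8510/1.0×10⁵)
   = (4.157 kJ/mol)(-2.464) = -10.2 kJ/mol
ΔG < 0, so the forward reaction is spontaneous (proceeds forward).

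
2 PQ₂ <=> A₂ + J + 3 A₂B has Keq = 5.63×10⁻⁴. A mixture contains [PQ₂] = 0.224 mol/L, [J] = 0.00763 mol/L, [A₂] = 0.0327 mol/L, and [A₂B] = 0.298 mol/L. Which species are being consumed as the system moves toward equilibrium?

Q = [A₂]·[J]·[A₂B]³ / [PQ₂]² = (0.0327)·(0.00763)·(0.298)³ / (0.224)² = 1.32×10⁻⁴
Q = 1.32×10⁻⁴ < Keq = 5.63×10⁻⁴: net forward reaction.

PQ₂ (reactants)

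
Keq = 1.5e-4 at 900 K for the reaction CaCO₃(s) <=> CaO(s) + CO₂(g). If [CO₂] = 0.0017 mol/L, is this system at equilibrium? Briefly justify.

(CaCO₃, CaO are pure solids — omitted from Q.)
Q = [CO₂] = 0.0017
Q = 0.0017 > Keq = 1.5e-4: net reverse reaction.

no; Q > K, reaction proceeds in reverse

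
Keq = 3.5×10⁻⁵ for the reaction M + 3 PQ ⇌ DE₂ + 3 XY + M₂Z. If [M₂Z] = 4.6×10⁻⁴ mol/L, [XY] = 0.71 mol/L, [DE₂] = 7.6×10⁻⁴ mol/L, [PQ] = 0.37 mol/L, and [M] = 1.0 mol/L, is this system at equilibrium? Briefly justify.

no; Q < K, reaction proceeds forward

Q = [DE₂]·[XY]³·[M₂Z] / ([M]·[PQ]³) = (7.6×10⁻⁴)·(0.71)³·(4.6×10⁻⁴) / ((1.0)·(0.37)³) = 2.5×10⁻⁶
Q = 2.5×10⁻⁶ < Keq = 3.5×10⁻⁵: net forward reaction.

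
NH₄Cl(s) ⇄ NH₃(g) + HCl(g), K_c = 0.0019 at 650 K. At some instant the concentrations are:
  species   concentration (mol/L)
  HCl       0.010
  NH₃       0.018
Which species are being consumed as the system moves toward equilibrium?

(NH₄Cl is a pure solid — omitted from Q_c.)
Q_c = [NH₃]·[HCl] = (0.018)·(0.010) = 1.8×10⁻⁴
Q_c = 1.8×10⁻⁴ < K_c = 0.0019: net forward reaction.

NH₄Cl (reactants)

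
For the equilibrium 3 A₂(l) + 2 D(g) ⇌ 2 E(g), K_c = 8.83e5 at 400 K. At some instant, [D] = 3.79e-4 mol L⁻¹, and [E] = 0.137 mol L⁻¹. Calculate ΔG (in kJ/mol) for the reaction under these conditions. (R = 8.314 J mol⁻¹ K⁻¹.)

(A₂ is a pure liquid — omitted from Q_c.)
Q_c = [E]² / [D]² = (0.137)² / (3.79e-4)² = 1.31e5
ΔG = RT ln(Q_c/K_c) = (8.314 J mol⁻¹ K⁻¹)(400 K) × ln(1.31e5/8.83e5)
   = (3.326 kJ/mol)(-1.908) = -6.35 kJ/mol
ΔG < 0, so the forward reaction is spontaneous (proceeds forward).

ΔG = -6.35 kJ/mol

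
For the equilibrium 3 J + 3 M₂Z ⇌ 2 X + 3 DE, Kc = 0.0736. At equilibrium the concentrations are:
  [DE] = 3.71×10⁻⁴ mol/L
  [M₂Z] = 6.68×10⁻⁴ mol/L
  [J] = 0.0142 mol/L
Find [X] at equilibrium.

[X] = 0.00111 mol/L

At equilibrium, Kc = [X]²·[DE]³ / ([J]³·[M₂Z]³) = 0.0736.
([X])²·(3.71×10⁻⁴)³ / ((0.0142)³·(6.68×10⁻⁴)³) = 0.0736
[X]² = 1.23×10⁻⁶ ⇒ [X] = 0.00111 mol/L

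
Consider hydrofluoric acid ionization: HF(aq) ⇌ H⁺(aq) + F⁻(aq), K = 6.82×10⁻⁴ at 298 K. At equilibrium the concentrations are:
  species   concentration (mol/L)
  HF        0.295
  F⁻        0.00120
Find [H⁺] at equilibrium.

[H⁺] = 0.168 mol/L

At equilibrium, K = [H⁺]·[F⁻] / [HF] = 6.82×10⁻⁴.
([H⁺])·(0.00120) / (0.295) = 6.82×10⁻⁴
[H⁺] = 0.168 mol/L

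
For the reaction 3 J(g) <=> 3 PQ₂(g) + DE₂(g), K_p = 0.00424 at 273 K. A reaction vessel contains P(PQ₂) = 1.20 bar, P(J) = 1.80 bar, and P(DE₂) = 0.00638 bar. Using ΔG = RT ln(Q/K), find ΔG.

Q_p = P(PQ₂)³·P(DE₂) / P(J)³ = (1.20)³·(0.00638) / (1.80)³ = 0.00189
ΔG = RT ln(Q_p/K_p) = (8.314 J mol⁻¹ K⁻¹)(273 K) × ln(0.00189/0.00424)
   = (2.270 kJ/mol)(-0.8080) = -1.83 kJ/mol
ΔG < 0, so the forward reaction is spontaneous (proceeds forward).

ΔG = -1.83 kJ/mol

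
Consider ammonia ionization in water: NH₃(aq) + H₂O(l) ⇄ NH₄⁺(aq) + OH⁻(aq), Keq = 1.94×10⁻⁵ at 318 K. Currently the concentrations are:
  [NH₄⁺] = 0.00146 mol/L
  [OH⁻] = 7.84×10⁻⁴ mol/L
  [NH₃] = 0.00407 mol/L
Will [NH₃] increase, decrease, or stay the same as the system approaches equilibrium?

increase

(H₂O is a pure liquid — omitted from Q.)
Q = [NH₄⁺]·[OH⁻] / [NH₃] = (0.00146)·(7.84×10⁻⁴) / (0.00407) = 2.81×10⁻⁴
Q = 2.81×10⁻⁴ > Keq = 1.94×10⁻⁵: net reverse reaction.
NH₃ is a reactant, so it increases.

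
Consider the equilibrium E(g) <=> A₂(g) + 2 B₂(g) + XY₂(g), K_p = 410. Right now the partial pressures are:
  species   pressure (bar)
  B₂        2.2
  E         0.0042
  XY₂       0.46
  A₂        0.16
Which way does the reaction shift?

toward products

Q_p = P(A₂)·P(B₂)²·P(XY₂) / P(E) = (0.16)·(2.2)²·(0.46) / (0.0042) = 85
Q_p = 85 < K_p = 410, so the forward reaction proceeds.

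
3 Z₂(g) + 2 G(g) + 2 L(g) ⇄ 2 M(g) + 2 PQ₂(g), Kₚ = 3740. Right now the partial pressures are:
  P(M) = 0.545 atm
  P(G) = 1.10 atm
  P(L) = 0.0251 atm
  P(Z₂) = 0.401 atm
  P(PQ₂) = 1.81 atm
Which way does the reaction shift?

Qₚ = P(M)²·P(PQ₂)² / (P(Z₂)³·P(G)²·P(L)²) = (0.545)²·(1.81)² / ((0.401)³·(1.10)²·(0.0251)²) = 19800
Qₚ = 19800 > Kₚ = 3740, so the reverse reaction proceeds.

toward reactants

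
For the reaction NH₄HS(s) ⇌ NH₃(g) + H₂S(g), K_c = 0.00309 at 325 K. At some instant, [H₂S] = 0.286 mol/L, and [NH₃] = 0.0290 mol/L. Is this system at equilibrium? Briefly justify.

no; Q > K, reaction proceeds in reverse

(NH₄HS is a pure solid — omitted from Q_c.)
Q_c = [NH₃]·[H₂S] = (0.0290)·(0.286) = 0.00829
Q_c = 0.00829 > K_c = 0.00309: net reverse reaction.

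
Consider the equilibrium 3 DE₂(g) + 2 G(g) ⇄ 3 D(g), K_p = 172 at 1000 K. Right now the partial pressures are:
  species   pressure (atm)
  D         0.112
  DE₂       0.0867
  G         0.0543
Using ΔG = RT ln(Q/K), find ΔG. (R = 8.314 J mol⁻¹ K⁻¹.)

Q_p = P(D)³ / (P(DE₂)³·P(G)²) = (0.112)³ / ((0.0867)³·(0.0543)²) = 731
ΔG = RT ln(Q_p/K_p) = (8.314 J mol⁻¹ K⁻¹)(1000 K) × ln(731/172)
   = (8.314 kJ/mol)(1.447) = 12.0 kJ/mol
ΔG > 0, so the forward reaction is non-spontaneous (proceeds in reverse).

ΔG = 12.0 kJ/mol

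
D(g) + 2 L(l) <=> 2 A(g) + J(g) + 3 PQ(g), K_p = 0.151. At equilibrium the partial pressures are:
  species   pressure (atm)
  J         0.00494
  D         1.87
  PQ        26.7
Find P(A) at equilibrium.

(L is a pure liquid — omitted from K_p.)
At equilibrium, K_p = P(A)²·P(J)·P(PQ)³ / P(D) = 0.151.
(P(A))²·(0.00494)·(26.7)³ / (1.87) = 0.151
P(A)² = 0.00300 ⇒ P(A) = 0.0548 atm

P(A) = 0.0548 atm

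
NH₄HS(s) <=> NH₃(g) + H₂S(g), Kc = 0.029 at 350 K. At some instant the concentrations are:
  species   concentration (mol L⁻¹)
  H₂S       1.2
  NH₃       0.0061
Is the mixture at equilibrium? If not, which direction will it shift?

no; Q < K, reaction proceeds forward

(NH₄HS is a pure solid — omitted from Qc.)
Qc = [NH₃]·[H₂S] = (0.0061)·(1.2) = 0.0073
Qc = 0.0073 < Kc = 0.029: net forward reaction.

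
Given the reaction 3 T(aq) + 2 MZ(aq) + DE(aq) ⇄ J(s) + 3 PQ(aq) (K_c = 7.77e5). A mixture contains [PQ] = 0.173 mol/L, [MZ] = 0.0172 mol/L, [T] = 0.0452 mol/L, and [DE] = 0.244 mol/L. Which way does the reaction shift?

(J is a pure solid — omitted from Q_c.)
Q_c = [PQ]³ / ([T]³·[MZ]²·[DE]) = (0.173)³ / ((0.0452)³·(0.0172)²·(0.244)) = 7.77e5
Q_c = 7.77e5 = K_c, so the system is already at equilibrium.

at equilibrium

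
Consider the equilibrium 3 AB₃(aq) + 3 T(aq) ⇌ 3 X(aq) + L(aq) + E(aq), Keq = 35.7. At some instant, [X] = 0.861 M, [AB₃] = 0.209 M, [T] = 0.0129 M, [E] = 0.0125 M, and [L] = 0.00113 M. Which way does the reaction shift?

Q = [X]³·[L]·[E] / ([AB₃]³·[T]³) = (0.861)³·(0.00113)·(0.0125) / ((0.209)³·(0.0129)³) = 460
Q = 460 > Keq = 35.7, so the reverse reaction proceeds.

reverse (toward reactants)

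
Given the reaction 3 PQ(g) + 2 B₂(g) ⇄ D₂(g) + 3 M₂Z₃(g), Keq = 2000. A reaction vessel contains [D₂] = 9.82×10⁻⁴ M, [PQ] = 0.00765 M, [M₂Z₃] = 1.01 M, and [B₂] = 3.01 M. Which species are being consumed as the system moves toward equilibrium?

PQ, B₂ (reactants)

Q = [D₂]·[M₂Z₃]³ / ([PQ]³·[B₂]²) = (9.82×10⁻⁴)·(1.01)³ / ((0.00765)³·(3.01)²) = 249
Q = 249 < Keq = 2000: net forward reaction.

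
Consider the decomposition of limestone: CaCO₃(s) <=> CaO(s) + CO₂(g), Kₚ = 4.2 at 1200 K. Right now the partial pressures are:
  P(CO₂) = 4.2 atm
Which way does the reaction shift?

(CaCO₃, CaO are pure solids — omitted from Qₚ.)
Qₚ = P(CO₂) = 4.2
Qₚ = 4.2 = Kₚ, so the system is already at equilibrium.

no net change (already at equilibrium)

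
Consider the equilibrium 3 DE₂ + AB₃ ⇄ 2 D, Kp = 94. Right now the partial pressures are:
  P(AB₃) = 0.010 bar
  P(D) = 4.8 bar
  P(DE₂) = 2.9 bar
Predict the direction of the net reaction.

Qp = P(D)² / (P(DE₂)³·P(AB₃)) = (4.8)² / ((2.9)³·(0.010)) = 94
Qp = 94 = Kp, so the system is already at equilibrium.

no net change (already at equilibrium)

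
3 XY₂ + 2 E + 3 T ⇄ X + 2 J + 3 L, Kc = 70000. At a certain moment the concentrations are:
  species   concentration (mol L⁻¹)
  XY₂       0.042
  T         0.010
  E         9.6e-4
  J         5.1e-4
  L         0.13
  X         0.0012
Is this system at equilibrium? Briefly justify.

no; Q < K, reaction proceeds forward

Qc = [X]·[J]²·[L]³ / ([XY₂]³·[E]²·[T]³) = (0.0012)·(5.1e-4)²·(0.13)³ / ((0.042)³·(9.6e-4)²·(0.010)³) = 10000
Qc = 10000 < Kc = 70000: net forward reaction.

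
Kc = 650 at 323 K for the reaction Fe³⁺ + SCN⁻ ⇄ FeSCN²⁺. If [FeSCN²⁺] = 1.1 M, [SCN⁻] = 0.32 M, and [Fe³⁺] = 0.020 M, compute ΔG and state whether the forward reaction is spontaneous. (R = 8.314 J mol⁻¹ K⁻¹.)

ΔG = -3.57 kJ/mol; the forward reaction is spontaneous

Qc = [FeSCN²⁺] / ([Fe³⁺]·[SCN⁻]) = (1.1) / ((0.020)·(0.32)) = 172
ΔG = RT ln(Qc/Kc) = (8.314 J mol⁻¹ K⁻¹)(323 K) × ln(172/650)
   = (2.685 kJ/mol)(-1.329) = -3.57 kJ/mol
ΔG < 0, so the forward reaction is spontaneous (proceeds forward).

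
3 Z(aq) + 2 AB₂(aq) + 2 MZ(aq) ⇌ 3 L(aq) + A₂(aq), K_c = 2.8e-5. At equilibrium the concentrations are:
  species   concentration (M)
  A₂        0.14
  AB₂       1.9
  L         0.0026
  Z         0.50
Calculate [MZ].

[MZ] = 0.014 M

At equilibrium, K_c = [L]³·[A₂] / ([Z]³·[AB₂]²·[MZ]²) = 2.8e-5.
(0.0026)³·(0.14) / ((0.50)³·(1.9)²·([MZ])²) = 2.8e-5
[MZ]² = 1.95e-4 ⇒ [MZ] = 0.014 M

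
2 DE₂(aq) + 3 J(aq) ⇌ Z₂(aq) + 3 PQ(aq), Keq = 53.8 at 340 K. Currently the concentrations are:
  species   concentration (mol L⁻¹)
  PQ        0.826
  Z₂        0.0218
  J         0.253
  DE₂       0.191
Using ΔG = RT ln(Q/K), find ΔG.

ΔG = -2.69 kJ/mol

Q = [Z₂]·[PQ]³ / ([DE₂]²·[J]³) = (0.0218)·(0.826)³ / ((0.191)²·(0.253)³) = 20.8
ΔG = RT ln(Q/Keq) = (8.314 J mol⁻¹ K⁻¹)(340 K) × ln(20.8/53.8)
   = (2.827 kJ/mol)(-0.9503) = -2.69 kJ/mol
ΔG < 0, so the forward reaction is spontaneous (proceeds forward).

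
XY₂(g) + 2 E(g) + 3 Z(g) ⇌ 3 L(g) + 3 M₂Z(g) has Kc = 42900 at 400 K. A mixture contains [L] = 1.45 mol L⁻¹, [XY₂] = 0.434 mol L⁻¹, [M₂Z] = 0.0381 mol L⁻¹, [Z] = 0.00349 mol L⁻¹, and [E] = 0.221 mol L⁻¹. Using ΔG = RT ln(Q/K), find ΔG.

ΔG = 4.90 kJ/mol

Qc = [L]³·[M₂Z]³ / ([XY₂]·[E]²·[Z]³) = (1.45)³·(0.0381)³ / ((0.434)·(0.221)²·(0.00349)³) = 1.87e5
ΔG = RT ln(Qc/Kc) = (8.314 J mol⁻¹ K⁻¹)(400 K) × ln(1.87e5/42900)
   = (3.326 kJ/mol)(1.472) = 4.90 kJ/mol
ΔG > 0, so the forward reaction is non-spontaneous (proceeds in reverse).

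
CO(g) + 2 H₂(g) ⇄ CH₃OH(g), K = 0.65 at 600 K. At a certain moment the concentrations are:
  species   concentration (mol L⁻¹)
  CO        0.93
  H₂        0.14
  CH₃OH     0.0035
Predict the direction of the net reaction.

Q = [CH₃OH] / ([CO]·[H₂]²) = (0.0035) / ((0.93)·(0.14)²) = 0.19
Q = 0.19 < K = 0.65, so the forward reaction proceeds.

in the forward direction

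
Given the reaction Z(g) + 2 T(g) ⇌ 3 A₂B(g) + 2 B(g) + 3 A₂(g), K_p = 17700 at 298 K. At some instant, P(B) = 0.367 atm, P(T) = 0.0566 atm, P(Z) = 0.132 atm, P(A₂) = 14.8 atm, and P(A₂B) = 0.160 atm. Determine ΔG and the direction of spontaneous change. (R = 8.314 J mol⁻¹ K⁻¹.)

Q_p = P(A₂B)³·P(B)²·P(A₂)³ / (P(Z)·P(T)²) = (0.160)³·(0.367)²·(14.8)³ / ((0.132)·(0.0566)²) = 4230
ΔG = RT ln(Q_p/K_p) = (8.314 J mol⁻¹ K⁻¹)(298 K) × ln(4230/17700)
   = (2.478 kJ/mol)(-1.431) = -3.55 kJ/mol
ΔG < 0, so the forward reaction is spontaneous (proceeds forward).

ΔG = -3.55 kJ/mol; the forward reaction is spontaneous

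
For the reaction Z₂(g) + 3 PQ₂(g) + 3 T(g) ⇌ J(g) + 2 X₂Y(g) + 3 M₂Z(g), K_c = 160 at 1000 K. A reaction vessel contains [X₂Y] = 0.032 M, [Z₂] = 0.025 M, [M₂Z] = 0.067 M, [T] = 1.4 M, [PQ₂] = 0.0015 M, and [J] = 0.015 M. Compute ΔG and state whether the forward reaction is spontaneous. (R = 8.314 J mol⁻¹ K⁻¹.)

ΔG = -17.3 kJ/mol; the forward reaction is spontaneous

Q_c = [J]·[X₂Y]²·[M₂Z]³ / ([Z₂]·[PQ₂]³·[T]³) = (0.015)·(0.032)²·(0.067)³ / ((0.025)·(0.0015)³·(1.4)³) = 20.0
ΔG = RT ln(Q_c/K_c) = (8.314 J mol⁻¹ K⁻¹)(1000 K) × ln(20.0/160)
   = (8.314 kJ/mol)(-2.079) = -17.3 kJ/mol
ΔG < 0, so the forward reaction is spontaneous (proceeds forward).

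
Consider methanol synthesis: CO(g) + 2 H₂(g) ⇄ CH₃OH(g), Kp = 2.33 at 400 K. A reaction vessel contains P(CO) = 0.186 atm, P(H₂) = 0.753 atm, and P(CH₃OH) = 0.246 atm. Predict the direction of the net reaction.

Qp = P(CH₃OH) / (P(CO)·P(H₂)²) = (0.246) / ((0.186)·(0.753)²) = 2.33
Qp = 2.33 = Kp, so the system is already at equilibrium.

at equilibrium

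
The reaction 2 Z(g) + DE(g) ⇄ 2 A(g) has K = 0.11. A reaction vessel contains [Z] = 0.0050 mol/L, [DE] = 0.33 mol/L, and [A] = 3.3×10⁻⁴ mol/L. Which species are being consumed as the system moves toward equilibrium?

Q = [A]² / ([Z]²·[DE]) = (3.3×10⁻⁴)² / ((0.0050)²·(0.33)) = 0.013
Q = 0.013 < K = 0.11: net forward reaction.

Z, DE (reactants)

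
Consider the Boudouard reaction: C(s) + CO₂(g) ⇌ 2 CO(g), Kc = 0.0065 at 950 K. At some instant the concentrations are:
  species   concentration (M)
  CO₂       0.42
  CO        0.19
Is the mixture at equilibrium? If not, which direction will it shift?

(C is a pure solid — omitted from Qc.)
Qc = [CO]² / [CO₂] = (0.19)² / (0.42) = 0.086
Qc = 0.086 > Kc = 0.0065: net reverse reaction.

no; Q > K, reaction proceeds in reverse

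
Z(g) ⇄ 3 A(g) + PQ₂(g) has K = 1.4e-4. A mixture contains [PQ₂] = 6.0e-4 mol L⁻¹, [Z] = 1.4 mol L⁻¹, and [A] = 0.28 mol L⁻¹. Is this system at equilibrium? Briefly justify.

no; Q < K, reaction proceeds forward

Q = [A]³·[PQ₂] / [Z] = (0.28)³·(6.0e-4) / (1.4) = 9.4e-6
Q = 9.4e-6 < K = 1.4e-4: net forward reaction.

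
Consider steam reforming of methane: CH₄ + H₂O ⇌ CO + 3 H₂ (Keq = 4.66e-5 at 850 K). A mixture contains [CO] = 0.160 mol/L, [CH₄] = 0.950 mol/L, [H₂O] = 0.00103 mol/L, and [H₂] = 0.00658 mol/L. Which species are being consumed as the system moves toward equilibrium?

none (at equilibrium)

Q = [CO]·[H₂]³ / ([CH₄]·[H₂O]) = (0.160)·(0.00658)³ / ((0.950)·(0.00103)) = 4.66e-5
Q = 4.66e-5 = Keq; the system is at equilibrium.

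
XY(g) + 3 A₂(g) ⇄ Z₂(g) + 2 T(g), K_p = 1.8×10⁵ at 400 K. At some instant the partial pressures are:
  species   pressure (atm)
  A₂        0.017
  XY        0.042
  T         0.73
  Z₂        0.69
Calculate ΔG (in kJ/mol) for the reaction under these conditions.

Q_p = P(Z₂)·P(T)² / (P(XY)·P(A₂)³) = (0.69)·(0.73)² / ((0.042)·(0.017)³) = 1.78×10⁶
ΔG = RT ln(Q_p/K_p) = (8.314 J mol⁻¹ K⁻¹)(400 K) × ln(1.78×10⁶/1.8×10⁵)
   = (3.326 kJ/mol)(2.291) = 7.62 kJ/mol
ΔG > 0, so the forward reaction is non-spontaneous (proceeds in reverse).

ΔG = 7.62 kJ/mol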